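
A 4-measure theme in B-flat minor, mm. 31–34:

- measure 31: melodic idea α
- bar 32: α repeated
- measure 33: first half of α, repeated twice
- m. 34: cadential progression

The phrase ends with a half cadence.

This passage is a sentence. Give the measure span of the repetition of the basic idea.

measures 32–32

The presentation of a sentence is the basic idea (bar 31) plus its repetition (m. 32); the repetition of the basic idea is therefore m. 32.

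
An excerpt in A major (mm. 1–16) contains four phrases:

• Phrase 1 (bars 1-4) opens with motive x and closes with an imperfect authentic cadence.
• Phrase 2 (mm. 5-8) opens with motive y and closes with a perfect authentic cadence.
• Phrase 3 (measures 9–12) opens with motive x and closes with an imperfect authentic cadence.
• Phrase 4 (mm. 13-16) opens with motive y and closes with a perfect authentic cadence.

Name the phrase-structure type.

The cadence pattern IAC–PAC–IAC–PAC is weak–strong twice, and phrases 3–4 restate phrases 1–2: a period heard twice, not a double period (which would end weakly at phrase 2).

repeated period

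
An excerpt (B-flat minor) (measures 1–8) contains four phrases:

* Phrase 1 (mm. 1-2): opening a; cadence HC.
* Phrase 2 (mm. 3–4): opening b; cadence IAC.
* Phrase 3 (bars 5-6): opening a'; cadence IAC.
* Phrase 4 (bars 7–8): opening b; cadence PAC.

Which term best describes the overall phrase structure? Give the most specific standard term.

parallel double period

Four phrases in two halves: the first half (bars 1-4) ends with an imperfect authentic cadence, the second (bars 5–8) with a perfect authentic cadence — a large antecedent–consequent pair, i.e. a double period.
Phrase 3 begins with the same material as phrase 1, making it parallel.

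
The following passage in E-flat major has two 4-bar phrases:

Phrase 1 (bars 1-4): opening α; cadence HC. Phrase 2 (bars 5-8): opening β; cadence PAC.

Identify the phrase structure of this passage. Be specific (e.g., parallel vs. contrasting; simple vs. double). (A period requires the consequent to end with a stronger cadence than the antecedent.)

contrasting period

Phrase 1 ends with a half cadence (weaker) and phrase 2 with a perfect authentic cadence (stronger): antecedent + consequent = a period.
The two phrases open with different material (α / β), so the period is contrasting.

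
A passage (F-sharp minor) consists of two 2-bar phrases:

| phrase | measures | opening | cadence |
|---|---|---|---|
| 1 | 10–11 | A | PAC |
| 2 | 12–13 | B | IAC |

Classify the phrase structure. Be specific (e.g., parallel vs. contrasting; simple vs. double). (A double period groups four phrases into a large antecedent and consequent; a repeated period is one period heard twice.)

The second phrase closes with an imperfect authentic cadence, which is not stronger than the first phrase's perfect authentic cadence; without a weak→strong cadential pair there is no antecedent–consequent relationship, so this is a phrase group rather than a period.

phrase group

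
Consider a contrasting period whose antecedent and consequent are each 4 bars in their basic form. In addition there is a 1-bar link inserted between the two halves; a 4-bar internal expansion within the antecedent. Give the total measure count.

Basic contrasting period: 4 + 4 = 8 bars.
8 (basic form) + 1 (link) + 4 (internal expansion) = 13.

13 measures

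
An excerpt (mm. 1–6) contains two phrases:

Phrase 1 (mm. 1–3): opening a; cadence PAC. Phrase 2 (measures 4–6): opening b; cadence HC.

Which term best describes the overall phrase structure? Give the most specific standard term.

The second phrase closes with a half cadence, which is not stronger than the first phrase's perfect authentic cadence; without a weak→strong cadential pair there is no antecedent–consequent relationship, so this is a phrase group rather than a period.

phrase group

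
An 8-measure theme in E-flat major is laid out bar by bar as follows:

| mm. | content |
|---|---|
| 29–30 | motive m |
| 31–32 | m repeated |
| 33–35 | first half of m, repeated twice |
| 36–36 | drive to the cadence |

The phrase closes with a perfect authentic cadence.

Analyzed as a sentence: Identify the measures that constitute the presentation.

The presentation of a sentence is the basic idea (bars 29-30) plus its repetition (mm. 31–32); the presentation is therefore mm. 29-32.

measures 29–32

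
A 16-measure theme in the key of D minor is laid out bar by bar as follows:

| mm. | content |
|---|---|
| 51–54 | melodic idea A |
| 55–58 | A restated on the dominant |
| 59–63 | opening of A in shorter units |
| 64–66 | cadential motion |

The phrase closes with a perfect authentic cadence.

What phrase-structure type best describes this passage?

sentence

Basic idea (measures 51-54) + its repetition (bars 55-58) form the presentation; fragmentation and cadence (bars 59–66) form the continuation — the 16-bar whole is a sentence.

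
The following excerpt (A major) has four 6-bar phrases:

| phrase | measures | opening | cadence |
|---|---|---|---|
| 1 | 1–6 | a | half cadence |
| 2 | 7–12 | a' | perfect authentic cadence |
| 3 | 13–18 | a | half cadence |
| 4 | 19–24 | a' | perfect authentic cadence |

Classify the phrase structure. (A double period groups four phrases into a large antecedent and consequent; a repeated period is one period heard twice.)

repeated period

The cadence pattern HC–PAC–HC–PAC is weak–strong twice, and phrases 3–4 restate phrases 1–2: a period heard twice, not a double period (which would end weakly at phrase 2).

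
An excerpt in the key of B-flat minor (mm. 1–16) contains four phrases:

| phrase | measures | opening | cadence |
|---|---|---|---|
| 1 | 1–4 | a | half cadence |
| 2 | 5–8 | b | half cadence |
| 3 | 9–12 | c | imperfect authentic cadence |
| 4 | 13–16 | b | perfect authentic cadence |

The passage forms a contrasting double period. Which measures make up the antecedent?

measures 1–8

In a double period the first pair of phrases (ending half cadence) is the large antecedent and the second pair (ending perfect authentic cadence) is the large consequent; the antecedent is measures 1–8.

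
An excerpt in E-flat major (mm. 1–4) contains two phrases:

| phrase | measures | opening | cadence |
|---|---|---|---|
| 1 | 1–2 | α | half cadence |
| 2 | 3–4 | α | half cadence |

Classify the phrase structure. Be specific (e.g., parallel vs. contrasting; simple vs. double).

Both phrases have the same opening (α) and the same cadence (half cadence): the second is a restatement, not a consequent, so this is a repeated phrase rather than a period.

repeated phrase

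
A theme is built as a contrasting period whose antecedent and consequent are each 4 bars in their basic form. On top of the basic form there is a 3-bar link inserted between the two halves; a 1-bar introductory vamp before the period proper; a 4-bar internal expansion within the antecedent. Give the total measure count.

Basic contrasting period: 4 + 4 = 8 bars.
8 (basic form) + 3 (link) + 1 (introduction) + 4 (internal expansion) = 16.

16 measures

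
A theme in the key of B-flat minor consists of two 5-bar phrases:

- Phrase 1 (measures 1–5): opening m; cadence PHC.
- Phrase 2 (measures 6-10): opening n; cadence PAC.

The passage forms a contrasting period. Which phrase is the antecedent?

The phrase ending with the weaker cadence (Phrygian half cadence) is the antecedent; the one ending more conclusively (perfect authentic cadence) is the consequent. The antecedent is phrase 1.

phrase 1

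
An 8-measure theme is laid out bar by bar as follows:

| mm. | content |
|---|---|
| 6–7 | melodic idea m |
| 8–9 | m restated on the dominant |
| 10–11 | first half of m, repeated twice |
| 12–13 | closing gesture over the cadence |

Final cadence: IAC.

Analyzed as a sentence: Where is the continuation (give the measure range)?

After the presentation (mm. 6-9), the continuation covers the fragmentation through the cadence: bars 10-13.

measures 10–13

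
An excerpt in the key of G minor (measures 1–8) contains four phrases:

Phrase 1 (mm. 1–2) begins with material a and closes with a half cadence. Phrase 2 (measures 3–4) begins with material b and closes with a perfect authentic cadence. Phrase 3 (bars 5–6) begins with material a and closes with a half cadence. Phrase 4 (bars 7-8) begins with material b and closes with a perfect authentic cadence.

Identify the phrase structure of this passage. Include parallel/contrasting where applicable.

repeated period

The cadence pattern HC–PAC–HC–PAC is weak–strong twice, and phrases 3–4 restate phrases 1–2: a period heard twice, not a double period (which would end weakly at phrase 2).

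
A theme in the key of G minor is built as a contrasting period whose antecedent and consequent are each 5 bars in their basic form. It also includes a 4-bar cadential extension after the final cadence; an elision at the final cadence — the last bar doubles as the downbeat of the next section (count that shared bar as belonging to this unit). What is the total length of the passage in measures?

Basic contrasting period: 5 + 5 = 10 bars.
10 (basic form) + 4 (cadential extension) = 14.
The elision shares a bar with the next section but does not change this unit's count.

14 measures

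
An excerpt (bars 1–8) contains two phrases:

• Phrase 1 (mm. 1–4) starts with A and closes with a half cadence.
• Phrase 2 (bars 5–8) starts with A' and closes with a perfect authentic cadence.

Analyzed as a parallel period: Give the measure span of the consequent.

measures 5–8

The antecedent is the phrase ending with the weaker cadence (half cadence, phrase 1) and the consequent the one ending more conclusively (perfect authentic cadence, phrase 2); the consequent is mm. 5–8.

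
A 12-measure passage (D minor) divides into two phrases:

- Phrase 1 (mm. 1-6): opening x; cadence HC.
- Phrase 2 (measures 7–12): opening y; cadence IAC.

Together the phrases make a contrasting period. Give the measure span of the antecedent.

The phrase ending with the weaker cadence (half cadence) is the antecedent; the one ending more conclusively (imperfect authentic cadence) is the consequent. The antecedent is measures 1–6.

measures 1–6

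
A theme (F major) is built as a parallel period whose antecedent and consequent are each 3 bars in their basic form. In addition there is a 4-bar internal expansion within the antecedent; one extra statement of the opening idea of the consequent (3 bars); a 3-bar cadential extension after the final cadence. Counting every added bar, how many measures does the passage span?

16 measures

Basic parallel period: 3 + 3 = 6 bars.
6 (basic form) + 4 (internal expansion) + 3 (extra statement) + 3 (cadential extension) = 16.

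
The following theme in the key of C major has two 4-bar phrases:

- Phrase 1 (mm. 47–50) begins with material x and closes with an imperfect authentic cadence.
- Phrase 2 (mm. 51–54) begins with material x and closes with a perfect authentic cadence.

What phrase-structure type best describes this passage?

Phrase 1 ends with an imperfect authentic cadence (weaker) and phrase 2 with a perfect authentic cadence (stronger): antecedent + consequent = a period.
The two phrases open with the same material (x / x), so the period is parallel.

parallel period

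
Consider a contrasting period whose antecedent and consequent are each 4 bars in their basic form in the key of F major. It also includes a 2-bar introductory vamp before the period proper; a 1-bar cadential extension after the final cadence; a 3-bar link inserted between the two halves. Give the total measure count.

Basic contrasting period: 4 + 4 = 8 bars.
8 (basic form) + 2 (introduction) + 1 (cadential extension) + 3 (link) = 14.

14 measures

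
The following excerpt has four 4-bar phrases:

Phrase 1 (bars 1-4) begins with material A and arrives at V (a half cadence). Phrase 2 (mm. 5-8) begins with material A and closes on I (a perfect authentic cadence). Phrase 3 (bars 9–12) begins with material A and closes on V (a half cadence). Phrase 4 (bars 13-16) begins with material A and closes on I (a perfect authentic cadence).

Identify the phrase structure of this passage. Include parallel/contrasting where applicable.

repeated period

The cadence pattern HC–PAC–HC–PAC is weak–strong twice, and phrases 3–4 restate phrases 1–2: a period heard twice, not a double period (which would end weakly at phrase 2).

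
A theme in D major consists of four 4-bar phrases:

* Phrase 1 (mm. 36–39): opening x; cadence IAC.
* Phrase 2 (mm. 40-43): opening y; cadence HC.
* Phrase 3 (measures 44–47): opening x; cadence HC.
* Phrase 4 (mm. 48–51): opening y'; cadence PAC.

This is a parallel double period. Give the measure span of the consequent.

In a double period the first pair of phrases (ending half cadence) is the large antecedent and the second pair (ending perfect authentic cadence) is the large consequent; the consequent is measures 44–51.

measures 44–51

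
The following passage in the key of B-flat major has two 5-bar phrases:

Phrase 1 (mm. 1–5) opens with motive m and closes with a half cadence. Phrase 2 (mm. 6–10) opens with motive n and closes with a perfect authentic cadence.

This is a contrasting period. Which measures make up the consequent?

measures 6–10

The phrase ending with the weaker cadence (half cadence) is the antecedent; the one ending more conclusively (perfect authentic cadence) is the consequent. The consequent is measures 6–10.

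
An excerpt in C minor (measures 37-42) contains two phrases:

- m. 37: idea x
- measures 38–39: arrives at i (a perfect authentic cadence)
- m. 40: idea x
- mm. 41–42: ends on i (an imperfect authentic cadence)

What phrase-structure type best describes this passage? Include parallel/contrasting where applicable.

phrase group

The second phrase closes with an imperfect authentic cadence, which is not stronger than the first phrase's perfect authentic cadence; without a weak→strong cadential pair there is no antecedent–consequent relationship, so this is a phrase group rather than a period.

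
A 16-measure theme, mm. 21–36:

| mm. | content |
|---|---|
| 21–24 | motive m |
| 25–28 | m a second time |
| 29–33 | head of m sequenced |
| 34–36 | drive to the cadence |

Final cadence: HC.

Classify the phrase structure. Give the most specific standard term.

Basic idea (mm. 21–24) + its repetition (mm. 25–28) form the presentation; fragmentation and cadence (measures 29–36) form the continuation — the 16-bar whole is a sentence.

sentence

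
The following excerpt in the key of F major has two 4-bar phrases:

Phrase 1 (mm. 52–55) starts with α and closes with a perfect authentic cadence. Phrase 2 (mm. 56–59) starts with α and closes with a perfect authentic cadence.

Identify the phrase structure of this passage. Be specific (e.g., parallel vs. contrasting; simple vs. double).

repeated phrase

Both phrases have the same opening (α) and the same cadence (perfect authentic cadence): the second is a restatement, not a consequent, so this is a repeated phrase rather than a period.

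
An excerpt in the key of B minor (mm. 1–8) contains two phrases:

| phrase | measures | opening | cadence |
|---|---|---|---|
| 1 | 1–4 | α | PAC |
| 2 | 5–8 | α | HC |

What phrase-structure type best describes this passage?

The second phrase closes with a half cadence, which is not stronger than the first phrase's perfect authentic cadence; without a weak→strong cadential pair there is no antecedent–consequent relationship, so this is a phrase group rather than a period.

phrase group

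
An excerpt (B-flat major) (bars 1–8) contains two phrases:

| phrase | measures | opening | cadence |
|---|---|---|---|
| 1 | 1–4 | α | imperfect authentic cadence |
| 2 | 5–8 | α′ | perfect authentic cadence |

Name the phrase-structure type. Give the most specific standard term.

Phrase 1 ends with an imperfect authentic cadence (weaker) and phrase 2 with a perfect authentic cadence (stronger): antecedent + consequent = a period.
The two phrases open with the same material (α / α′), so the period is parallel.

parallel period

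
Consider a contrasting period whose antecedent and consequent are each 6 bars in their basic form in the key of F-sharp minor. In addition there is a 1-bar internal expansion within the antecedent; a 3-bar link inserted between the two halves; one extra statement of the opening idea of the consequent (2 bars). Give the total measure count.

18 measures

Basic contrasting period: 6 + 6 = 12 bars.
12 (basic form) + 1 (internal expansion) + 3 (link) + 2 (extra statement) = 18.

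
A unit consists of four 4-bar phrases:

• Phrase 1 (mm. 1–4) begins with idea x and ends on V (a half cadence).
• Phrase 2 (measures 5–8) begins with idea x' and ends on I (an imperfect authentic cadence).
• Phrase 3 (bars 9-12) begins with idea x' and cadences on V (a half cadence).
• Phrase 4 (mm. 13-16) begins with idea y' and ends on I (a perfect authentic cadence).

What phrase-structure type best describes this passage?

parallel double period

Four phrases in two halves: the first half (mm. 1–8) ends with an imperfect authentic cadence, the second (mm. 9–16) with a perfect authentic cadence — a large antecedent–consequent pair, i.e. a double period.
Phrase 3 begins with the same material as phrase 1, making it parallel.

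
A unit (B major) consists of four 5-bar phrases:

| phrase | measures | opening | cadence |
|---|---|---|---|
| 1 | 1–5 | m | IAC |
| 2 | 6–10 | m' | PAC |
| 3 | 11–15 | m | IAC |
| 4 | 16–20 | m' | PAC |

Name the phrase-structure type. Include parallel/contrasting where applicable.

The cadence pattern IAC–PAC–IAC–PAC is weak–strong twice, and phrases 3–4 restate phrases 1–2: a period heard twice, not a double period (which would end weakly at phrase 2).

repeated period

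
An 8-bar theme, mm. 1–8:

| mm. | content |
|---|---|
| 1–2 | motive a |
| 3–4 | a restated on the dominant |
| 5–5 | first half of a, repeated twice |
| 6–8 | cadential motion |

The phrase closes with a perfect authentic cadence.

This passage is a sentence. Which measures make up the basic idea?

The presentation of a sentence is the basic idea (mm. 1-2) plus its repetition (bars 3–4); the basic idea is therefore bars 1-2.

measures 1–2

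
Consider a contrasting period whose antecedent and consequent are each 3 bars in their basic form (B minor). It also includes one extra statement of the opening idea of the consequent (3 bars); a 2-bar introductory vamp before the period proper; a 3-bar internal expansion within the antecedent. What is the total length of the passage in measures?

Basic contrasting period: 3 + 3 = 6 bars.
6 (basic form) + 3 (extra statement) + 2 (introduction) + 3 (internal expansion) = 14.

14 measures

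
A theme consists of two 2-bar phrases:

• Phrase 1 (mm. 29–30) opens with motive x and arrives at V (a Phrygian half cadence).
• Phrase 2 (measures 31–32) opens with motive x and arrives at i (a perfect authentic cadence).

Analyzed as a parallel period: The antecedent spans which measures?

measures 29–30

The antecedent is the phrase ending with the weaker cadence (Phrygian half cadence, phrase 1) and the consequent the one ending more conclusively (perfect authentic cadence, phrase 2); the antecedent is bars 29–30.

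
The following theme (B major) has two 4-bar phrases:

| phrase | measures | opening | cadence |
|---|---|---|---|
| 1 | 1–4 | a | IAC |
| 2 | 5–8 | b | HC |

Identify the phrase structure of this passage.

The second phrase closes with a half cadence, which is not stronger than the first phrase's imperfect authentic cadence; without a weak→strong cadential pair there is no antecedent–consequent relationship, so this is a phrase group rather than a period.

phrase group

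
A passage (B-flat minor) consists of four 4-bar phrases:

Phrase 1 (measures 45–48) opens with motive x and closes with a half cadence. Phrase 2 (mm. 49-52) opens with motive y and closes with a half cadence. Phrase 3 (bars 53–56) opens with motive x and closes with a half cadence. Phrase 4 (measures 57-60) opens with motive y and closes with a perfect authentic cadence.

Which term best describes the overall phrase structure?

parallel double period

Four phrases in two halves: the first half (measures 45–52) ends with a half cadence, the second (mm. 53–60) with a perfect authentic cadence — a large antecedent–consequent pair, i.e. a double period.
Phrase 3 begins with the same material as phrase 1, making it parallel.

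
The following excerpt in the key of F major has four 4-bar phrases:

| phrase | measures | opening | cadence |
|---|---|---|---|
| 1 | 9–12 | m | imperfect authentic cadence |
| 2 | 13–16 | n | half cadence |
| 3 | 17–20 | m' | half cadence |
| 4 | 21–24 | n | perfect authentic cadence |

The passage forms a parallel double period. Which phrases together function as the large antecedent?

phrases 1 and 2

In a double period the first pair of phrases (ending half cadence) is the large antecedent and the second pair (ending perfect authentic cadence) is the large consequent; the antecedent is phrases 1 and 2.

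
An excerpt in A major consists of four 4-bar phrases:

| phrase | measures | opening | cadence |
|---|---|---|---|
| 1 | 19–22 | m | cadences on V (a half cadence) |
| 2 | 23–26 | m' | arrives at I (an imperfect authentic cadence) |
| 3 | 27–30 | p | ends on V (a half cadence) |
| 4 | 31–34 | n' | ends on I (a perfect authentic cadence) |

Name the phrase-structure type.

contrasting double period

Four phrases in two halves: the first half (measures 19–26) ends with an imperfect authentic cadence, the second (mm. 27–34) with a perfect authentic cadence — a large antecedent–consequent pair, i.e. a double period.
Phrase 3 begins with different material from phrase 1, making it contrasting.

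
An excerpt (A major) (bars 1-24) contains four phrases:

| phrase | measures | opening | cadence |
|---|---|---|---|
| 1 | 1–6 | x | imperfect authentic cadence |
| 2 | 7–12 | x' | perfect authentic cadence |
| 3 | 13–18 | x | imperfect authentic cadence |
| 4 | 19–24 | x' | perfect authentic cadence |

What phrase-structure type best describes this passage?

The cadence pattern IAC–PAC–IAC–PAC is weak–strong twice, and phrases 3–4 restate phrases 1–2: a period heard twice, not a double period (which would end weakly at phrase 2).

repeated period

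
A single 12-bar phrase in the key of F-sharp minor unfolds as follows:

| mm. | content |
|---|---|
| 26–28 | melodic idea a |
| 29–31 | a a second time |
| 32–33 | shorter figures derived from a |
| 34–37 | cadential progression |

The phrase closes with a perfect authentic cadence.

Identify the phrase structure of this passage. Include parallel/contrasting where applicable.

sentence

Basic idea (bars 26–28) + its repetition (mm. 29-31) form the presentation; fragmentation and cadence (mm. 32–37) form the continuation — the 12-bar whole is a sentence.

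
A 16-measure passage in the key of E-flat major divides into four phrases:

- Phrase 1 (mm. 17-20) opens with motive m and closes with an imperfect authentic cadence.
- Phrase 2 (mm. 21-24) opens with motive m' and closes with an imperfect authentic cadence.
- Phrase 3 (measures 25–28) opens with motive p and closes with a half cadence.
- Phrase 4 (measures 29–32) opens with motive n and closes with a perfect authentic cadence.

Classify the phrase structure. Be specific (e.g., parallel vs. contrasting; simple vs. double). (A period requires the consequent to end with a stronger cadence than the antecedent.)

Four phrases in two halves: the first half (mm. 17-24) ends with an imperfect authentic cadence, the second (measures 25–32) with a perfect authentic cadence — a large antecedent–consequent pair, i.e. a double period.
Phrase 3 begins with different material from phrase 1, making it contrasting.

contrasting double period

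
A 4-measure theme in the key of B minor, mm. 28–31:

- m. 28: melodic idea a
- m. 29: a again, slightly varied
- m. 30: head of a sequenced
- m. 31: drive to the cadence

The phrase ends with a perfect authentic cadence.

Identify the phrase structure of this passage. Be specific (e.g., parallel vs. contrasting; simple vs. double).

sentence

Basic idea (m. 28) + its repetition (bar 29) form the presentation; fragmentation and cadence (mm. 30–31) form the continuation — the 4-bar whole is a sentence.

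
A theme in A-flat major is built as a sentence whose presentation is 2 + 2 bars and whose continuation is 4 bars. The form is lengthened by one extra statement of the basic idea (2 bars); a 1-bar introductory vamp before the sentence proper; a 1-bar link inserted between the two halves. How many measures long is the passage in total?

12 measures

Basic sentence: 2 + 2 + 4 = 8 bars.
8 (basic form) + 2 (extra statement) + 1 (introduction) + 1 (link) = 12.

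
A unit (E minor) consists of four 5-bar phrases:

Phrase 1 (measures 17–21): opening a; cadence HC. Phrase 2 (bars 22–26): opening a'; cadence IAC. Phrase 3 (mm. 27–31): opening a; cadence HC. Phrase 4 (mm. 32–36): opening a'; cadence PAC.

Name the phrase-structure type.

Four phrases in two halves: the first half (measures 17–26) ends with an imperfect authentic cadence, the second (bars 27–36) with a perfect authentic cadence — a large antecedent–consequent pair, i.e. a double period.
Phrase 3 begins with the same material as phrase 1, making it parallel.

parallel double period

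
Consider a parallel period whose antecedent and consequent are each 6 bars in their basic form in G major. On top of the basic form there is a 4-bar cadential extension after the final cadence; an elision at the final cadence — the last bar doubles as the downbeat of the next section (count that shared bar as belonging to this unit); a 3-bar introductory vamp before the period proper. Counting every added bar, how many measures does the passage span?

Basic parallel period: 6 + 6 = 12 bars.
12 (basic form) + 4 (cadential extension) + 3 (introduction) = 19.
The elision shares a bar with the next section but does not change this unit's count.

19 measures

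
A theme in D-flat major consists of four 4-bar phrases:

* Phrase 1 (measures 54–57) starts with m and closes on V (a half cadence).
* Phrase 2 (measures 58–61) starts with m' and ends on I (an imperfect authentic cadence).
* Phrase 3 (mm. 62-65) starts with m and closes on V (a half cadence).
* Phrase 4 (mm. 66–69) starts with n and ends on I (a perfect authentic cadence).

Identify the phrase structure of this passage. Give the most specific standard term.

Four phrases in two halves: the first half (measures 54–61) ends with an imperfect authentic cadence, the second (measures 62–69) with a perfect authentic cadence — a large antecedent–consequent pair, i.e. a double period.
Phrase 3 begins with the same material as phrase 1, making it parallel.

parallel double period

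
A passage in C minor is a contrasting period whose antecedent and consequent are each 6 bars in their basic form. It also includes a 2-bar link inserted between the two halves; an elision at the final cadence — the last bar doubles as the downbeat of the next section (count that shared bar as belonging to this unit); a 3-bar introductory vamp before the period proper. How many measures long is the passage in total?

Basic contrasting period: 6 + 6 = 12 bars.
12 (basic form) + 2 (link) + 3 (introduction) = 17.
The elision shares a bar with the next section but does not change this unit's count.

17 measures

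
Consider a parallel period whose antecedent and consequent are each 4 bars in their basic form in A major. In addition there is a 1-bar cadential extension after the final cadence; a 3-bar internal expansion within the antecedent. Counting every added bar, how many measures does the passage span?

Basic parallel period: 4 + 4 = 8 bars.
8 (basic form) + 1 (cadential extension) + 3 (internal expansion) = 12.

12 measures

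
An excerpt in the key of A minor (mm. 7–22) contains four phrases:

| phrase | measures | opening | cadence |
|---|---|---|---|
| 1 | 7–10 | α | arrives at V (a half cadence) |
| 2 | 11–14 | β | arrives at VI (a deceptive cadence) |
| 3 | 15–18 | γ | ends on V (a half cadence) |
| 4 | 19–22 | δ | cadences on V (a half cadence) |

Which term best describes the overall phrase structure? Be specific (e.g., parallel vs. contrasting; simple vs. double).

Phrase 4 ends with a half cadence, no stronger than phrase 2's deceptive cadence, so the four phrases do not form a double period; nor do phrases 3–4 duplicate 1–2, so it is not a repeated period. With no phrase reaching a conclusive cadence, the passage is a phrase group.

phrase group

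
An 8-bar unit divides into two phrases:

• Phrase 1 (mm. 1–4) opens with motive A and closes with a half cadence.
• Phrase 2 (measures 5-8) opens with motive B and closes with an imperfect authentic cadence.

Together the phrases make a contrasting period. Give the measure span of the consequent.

The phrase ending with the weaker cadence (half cadence) is the antecedent; the one ending more conclusively (imperfect authentic cadence) is the consequent. The consequent is measures 5–8.

measures 5–8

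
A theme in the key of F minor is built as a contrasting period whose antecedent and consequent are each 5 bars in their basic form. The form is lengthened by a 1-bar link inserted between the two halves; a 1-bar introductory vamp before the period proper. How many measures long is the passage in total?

12 measures

Basic contrasting period: 5 + 5 = 10 bars.
10 (basic form) + 1 (link) + 1 (introduction) = 12.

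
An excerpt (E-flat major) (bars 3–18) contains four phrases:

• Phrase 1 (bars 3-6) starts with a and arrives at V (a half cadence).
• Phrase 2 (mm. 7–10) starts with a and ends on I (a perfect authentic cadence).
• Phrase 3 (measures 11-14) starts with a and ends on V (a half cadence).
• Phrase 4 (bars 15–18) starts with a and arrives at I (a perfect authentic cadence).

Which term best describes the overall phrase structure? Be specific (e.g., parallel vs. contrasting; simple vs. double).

repeated period

The cadence pattern HC–PAC–HC–PAC is weak–strong twice, and phrases 3–4 restate phrases 1–2: a period heard twice, not a double period (which would end weakly at phrase 2).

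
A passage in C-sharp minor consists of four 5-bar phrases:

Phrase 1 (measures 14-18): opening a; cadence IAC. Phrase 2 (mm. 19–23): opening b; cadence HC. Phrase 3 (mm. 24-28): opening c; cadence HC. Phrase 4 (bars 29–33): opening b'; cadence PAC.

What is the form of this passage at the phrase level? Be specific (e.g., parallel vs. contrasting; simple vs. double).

Four phrases in two halves: the first half (bars 14–23) ends with a half cadence, the second (measures 24–33) with a perfect authentic cadence — a large antecedent–consequent pair, i.e. a double period.
Phrase 3 begins with different material from phrase 1, making it contrasting.

contrasting double period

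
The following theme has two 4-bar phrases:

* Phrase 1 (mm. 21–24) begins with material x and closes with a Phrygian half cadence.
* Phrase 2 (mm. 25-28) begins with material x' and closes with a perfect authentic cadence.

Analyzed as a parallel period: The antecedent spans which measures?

The antecedent is the phrase ending with the weaker cadence (Phrygian half cadence, phrase 1) and the consequent the one ending more conclusively (perfect authentic cadence, phrase 2); the antecedent is measures 21–24.

measures 21–24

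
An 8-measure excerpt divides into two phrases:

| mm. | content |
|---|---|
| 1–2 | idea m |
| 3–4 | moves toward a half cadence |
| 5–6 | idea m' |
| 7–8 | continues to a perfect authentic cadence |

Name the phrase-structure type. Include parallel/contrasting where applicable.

parallel period

Phrase 1 ends with a half cadence (weaker) and phrase 2 with a perfect authentic cadence (stronger): antecedent + consequent = a period.
The two phrases open with the same material (m / m'), so the period is parallel.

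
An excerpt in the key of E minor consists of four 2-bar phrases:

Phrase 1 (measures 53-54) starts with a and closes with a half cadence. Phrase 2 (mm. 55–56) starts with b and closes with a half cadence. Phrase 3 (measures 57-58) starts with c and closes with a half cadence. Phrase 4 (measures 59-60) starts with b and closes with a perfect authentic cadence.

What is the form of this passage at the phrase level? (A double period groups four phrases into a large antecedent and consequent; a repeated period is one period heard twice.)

contrasting double period

Four phrases in two halves: the first half (measures 53–56) ends with a half cadence, the second (mm. 57-60) with a perfect authentic cadence — a large antecedent–consequent pair, i.e. a double period.
Phrase 3 begins with different material from phrase 1, making it contrasting.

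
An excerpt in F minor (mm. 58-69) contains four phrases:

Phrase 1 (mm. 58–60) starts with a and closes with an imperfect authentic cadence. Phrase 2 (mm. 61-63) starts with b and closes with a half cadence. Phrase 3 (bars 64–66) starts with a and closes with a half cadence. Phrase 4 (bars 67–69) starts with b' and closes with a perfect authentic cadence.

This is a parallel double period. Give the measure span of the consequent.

In a double period the first pair of phrases (ending half cadence) is the large antecedent and the second pair (ending perfect authentic cadence) is the large consequent; the consequent is measures 64–69.

measures 64–69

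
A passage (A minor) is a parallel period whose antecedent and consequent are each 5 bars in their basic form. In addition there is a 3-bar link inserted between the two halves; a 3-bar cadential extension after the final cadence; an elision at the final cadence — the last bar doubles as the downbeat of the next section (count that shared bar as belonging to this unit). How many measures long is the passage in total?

Basic parallel period: 5 + 5 = 10 bars.
10 (basic form) + 3 (link) + 3 (cadential extension) = 16.
The elision shares a bar with the next section but does not change this unit's count.

16 measures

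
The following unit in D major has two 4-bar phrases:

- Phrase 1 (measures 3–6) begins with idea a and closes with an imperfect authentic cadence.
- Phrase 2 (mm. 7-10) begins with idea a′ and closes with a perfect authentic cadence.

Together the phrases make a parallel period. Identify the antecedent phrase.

phrase 1

The phrase ending with the weaker cadence (imperfect authentic cadence) is the antecedent; the one ending more conclusively (perfect authentic cadence) is the consequent. The antecedent is phrase 1.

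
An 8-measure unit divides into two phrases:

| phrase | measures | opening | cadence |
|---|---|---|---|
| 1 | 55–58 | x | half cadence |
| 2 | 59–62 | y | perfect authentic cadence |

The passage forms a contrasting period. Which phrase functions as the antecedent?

The phrase ending with the weaker cadence (half cadence) is the antecedent; the one ending more conclusively (perfect authentic cadence) is the consequent. The antecedent is phrase 1.

phrase 1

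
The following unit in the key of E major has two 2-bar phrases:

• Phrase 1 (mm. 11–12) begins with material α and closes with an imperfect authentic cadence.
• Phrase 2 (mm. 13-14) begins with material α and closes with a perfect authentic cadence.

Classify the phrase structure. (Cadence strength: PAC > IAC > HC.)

Phrase 1 ends with an imperfect authentic cadence (weaker) and phrase 2 with a perfect authentic cadence (stronger): antecedent + consequent = a period.
The two phrases open with the same material (α / α), so the period is parallel.

parallel period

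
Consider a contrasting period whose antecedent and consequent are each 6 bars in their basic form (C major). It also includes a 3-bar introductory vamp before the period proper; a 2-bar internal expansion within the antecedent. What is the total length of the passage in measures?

Basic contrasting period: 6 + 6 = 12 bars.
12 (basic form) + 3 (introduction) + 2 (internal expansion) = 17.

17 measures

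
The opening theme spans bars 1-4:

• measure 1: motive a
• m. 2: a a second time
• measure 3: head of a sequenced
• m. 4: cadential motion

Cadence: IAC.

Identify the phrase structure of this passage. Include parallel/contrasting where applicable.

Basic idea (measure 1) + its repetition (measure 2) form the presentation; fragmentation and cadence (mm. 3–4) form the continuation — the 4-bar whole is a sentence.

sentence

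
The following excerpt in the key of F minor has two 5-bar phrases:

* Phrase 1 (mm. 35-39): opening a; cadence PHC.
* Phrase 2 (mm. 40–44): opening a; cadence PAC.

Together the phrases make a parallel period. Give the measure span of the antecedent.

measures 35–39

The phrase ending with the weaker cadence (Phrygian half cadence) is the antecedent; the one ending more conclusively (perfect authentic cadence) is the consequent. The antecedent is measures 35–39.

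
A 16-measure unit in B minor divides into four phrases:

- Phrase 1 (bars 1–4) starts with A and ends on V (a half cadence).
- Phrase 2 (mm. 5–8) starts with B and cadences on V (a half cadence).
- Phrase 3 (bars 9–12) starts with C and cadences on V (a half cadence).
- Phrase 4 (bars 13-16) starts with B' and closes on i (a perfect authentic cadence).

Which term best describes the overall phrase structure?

contrasting double period

Four phrases in two halves: the first half (measures 1-8) ends with a half cadence, the second (mm. 9–16) with a perfect authentic cadence — a large antecedent–consequent pair, i.e. a double period.
Phrase 3 begins with different material from phrase 1, making it contrasting.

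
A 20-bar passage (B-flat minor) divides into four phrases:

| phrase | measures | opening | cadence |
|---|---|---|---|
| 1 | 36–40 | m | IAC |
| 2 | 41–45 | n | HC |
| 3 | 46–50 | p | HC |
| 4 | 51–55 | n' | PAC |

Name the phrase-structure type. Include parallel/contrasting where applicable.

contrasting double period

Four phrases in two halves: the first half (mm. 36-45) ends with a half cadence, the second (measures 46–55) with a perfect authentic cadence — a large antecedent–consequent pair, i.e. a double period.
Phrase 3 begins with different material from phrase 1, making it contrasting.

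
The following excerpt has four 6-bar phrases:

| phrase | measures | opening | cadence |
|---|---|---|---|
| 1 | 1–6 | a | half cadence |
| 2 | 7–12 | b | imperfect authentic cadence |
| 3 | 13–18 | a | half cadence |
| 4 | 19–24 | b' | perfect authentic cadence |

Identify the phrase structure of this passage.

Four phrases in two halves: the first half (measures 1–12) ends with an imperfect authentic cadence, the second (bars 13–24) with a perfect authentic cadence — a large antecedent–consequent pair, i.e. a double period.
Phrase 3 begins with the same material as phrase 1, making it parallel.

parallel double period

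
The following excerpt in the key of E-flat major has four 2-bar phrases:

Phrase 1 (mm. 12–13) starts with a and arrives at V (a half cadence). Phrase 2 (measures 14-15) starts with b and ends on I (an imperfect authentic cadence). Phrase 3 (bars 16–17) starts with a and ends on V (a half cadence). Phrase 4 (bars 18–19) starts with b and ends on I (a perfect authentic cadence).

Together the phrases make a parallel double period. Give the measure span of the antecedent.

In a double period the first pair of phrases (ending imperfect authentic cadence) is the large antecedent and the second pair (ending perfect authentic cadence) is the large consequent; the antecedent is measures 12–15.

measures 12–15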